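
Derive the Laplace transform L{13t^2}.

L{13t^2} = 13 · L{t^2} = 13 · 2/s^3 = 26/s^3

Final answer: 26/s^3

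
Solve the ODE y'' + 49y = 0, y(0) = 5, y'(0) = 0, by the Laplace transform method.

L{y''} + 49L{y} = 0. s²Y - 5s - 0 + 49Y = 0. Y(s² + 49) = 5s. Y = (5s)/(s² + 49). Inverting: y(t) = 5cos(7t)

Final answer: y(t) = 5cos(7t)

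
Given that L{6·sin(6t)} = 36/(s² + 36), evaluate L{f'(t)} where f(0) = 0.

L{f'(t)} = s·F(s) - f(0) = s·36/(s² + 36) - 0 = 36s/(s² + 36)

Final answer: 36s/(s² + 36)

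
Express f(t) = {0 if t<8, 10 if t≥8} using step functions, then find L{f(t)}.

f(t) = 10·u(t-8). L{u(t-8)} = e^(-8s)/s, so L{f(t)} = 10·e^(-8s)/s

Final answer: 10·e^(-8s)/s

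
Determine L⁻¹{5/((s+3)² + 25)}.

Form: b/((s-a)² + b²) → e^(at)sin(bt). With a=-3, b=5

Final answer: e^(-3t)·sin(5t)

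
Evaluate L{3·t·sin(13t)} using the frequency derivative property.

L{sin(13t)} = 13/(s² + 169). By L{t·f(t)} = -F'(s): -d/ds[13/(s² + 169)] = -(13)·(-2s)/(s² + 169)² = 26s/(s² + 169)². Then L{3·t·sin(13t)} = 3·26s/(s² + 169)² = 78s/(s² + 169)²

Final answer: 78s/(s² + 169)²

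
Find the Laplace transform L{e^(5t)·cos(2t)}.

L{e^(at)·cos(ωt)} = (s-a)/((s-a)² + ω²), so L{e^(5t)·cos(2t)} = (s-5)/((s-5)² + 4)

Final answer: (s-5)/((s-5)² + 4)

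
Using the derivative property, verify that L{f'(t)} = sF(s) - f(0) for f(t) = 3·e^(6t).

f'(t) = 18e^(6t). Direct: L{f'(t)} = 18/(s-6). Property: s·3/(s-6) - 3 = (3s - 3(s-6))/(s-6) = 18/(s-6). ✓

Final answer: 18/(s-6)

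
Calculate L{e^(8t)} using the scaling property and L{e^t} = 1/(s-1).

Using L{f(at)} = (1/a)F(s/a) with a=8 and f(t) = e^t: L{e^(8t)} = (1/8) · 1/((s/8)-1) = (1/8) · 8/(s-8) = 1/(s-8)

Final answer: 1/(s-8)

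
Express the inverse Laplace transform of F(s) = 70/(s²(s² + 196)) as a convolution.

70/(s²(s² + 196)) = (1/s²)·(70/(s² + 196)) = L{t}·L{5·sin(14t)}. So f(t) = t*(5·sin(14t)) = ∫₀ᵗ 5τ·sin(14(t-τ)) dτ

Final answer: ∫₀ᵗ 5τ·sin(14(t-τ)) dτ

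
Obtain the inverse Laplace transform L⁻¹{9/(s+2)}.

L⁻¹{1/(s-a)} = e^(at), so L⁻¹{1/(s+2)} = e^(-2t), and L⁻¹{9/(s+2)} = 9·e^(-2t)

Final answer: 9·e^(-2t)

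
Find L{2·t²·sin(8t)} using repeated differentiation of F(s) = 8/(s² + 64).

F(s) = 8/(s² + 64). F'(s) = -16s/(s² + 64)². F''(s) = -16(64 - 3s²)/(s² + 64)³ = (48s² - 1024)/(s² + 64)³. So L{t²·sin(8t)} = (-1)² F''(s) = (48s² - 1024)/(s² + 64)³. Then L{2·t²·sin(8t)} = 2·(48s² - 1024)/(s² + 64)³ = (96s² - 2048)/(s² + 64)³

Final answer: (96s² - 2048)/(s² + 64)³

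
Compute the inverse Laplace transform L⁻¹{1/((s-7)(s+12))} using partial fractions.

Decompose: A/(s-7) + B/(s+12). A = 1/19, B = -1/19. f(t) = (e^(7t) - e^(-12t))/19

Final answer: (e^(7t) - e^(-12t))/19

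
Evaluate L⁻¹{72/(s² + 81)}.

This is the form c·a/(s² + a²) with a = 9, c = 8. L⁻¹ = 8·sin(9t)

Final answer: 8·sin(9t)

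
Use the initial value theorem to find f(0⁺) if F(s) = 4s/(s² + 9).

f(0⁺) = lim_{s→∞} s·4s/(s² + 9) = lim_{s→∞} 4s²/(s² + 9) = 4

Final answer: 4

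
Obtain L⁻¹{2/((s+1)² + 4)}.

Form: b/((s-a)² + b²) → e^(at)sin(bt). With a=-1, b=2

Final answer: e^(-t)·sin(2t)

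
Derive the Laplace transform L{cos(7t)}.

L{cos(ωt)} = s/(s² + ω²), so L{cos(7t)} = s/(s² + 49)

Final answer: s/(s² + 49)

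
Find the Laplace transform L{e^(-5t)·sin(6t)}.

L{e^(at)·sin(ωt)} = ω/((s-a)² + ω²), so L{e^(-5t)·sin(6t)} = 6/((s+5)² + 36)

Final answer: 6/((s+5)² + 36)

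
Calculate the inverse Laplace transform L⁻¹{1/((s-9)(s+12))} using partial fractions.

Decompose: A/(s-9) + B/(s+12). A = 1/21, B = -1/21. f(t) = (e^(9t) - e^(-12t))/21

Final answer: (e^(9t) - e^(-12t))/21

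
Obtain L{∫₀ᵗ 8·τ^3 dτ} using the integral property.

L{∫₀ᵗ f(τ)dτ} = F(s)/s with f(t) = 8t^3. F(s) = 48/s^4, so L{∫₀ᵗ 8·τ^3 dτ} = (48/s^4)/s = 48/s^5. (Check: ∫₀ᵗ 8·τ^3 dτ = 8t^4/4.)

Final answer: 48/s^5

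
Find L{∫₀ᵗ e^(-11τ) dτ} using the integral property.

L{∫₀ᵗ f(τ)dτ} = F(s)/s with F(s) = 1/(s+11), so L{∫₀ᵗ e^(-11τ) dτ} = 1/(s(s+11))

Final answer: 1/(s(s+11))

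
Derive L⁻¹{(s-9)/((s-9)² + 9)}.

Using frequency shift: L⁻¹{(s-a)/((s-a)² + b²)} = e^(at)cos(bt). Here a=9, b=3

Final answer: e^(9t)·cos(3t)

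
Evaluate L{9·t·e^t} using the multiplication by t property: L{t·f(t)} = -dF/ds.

Using L{t^n·e^(at)} = n!/(s-a)^(n+1), L{t·e^t} = 1/(s-1)^2, so L{9·t·e^t} = 9·1/(s-1)^2 = 9/(s-1)^2

Final answer: 9/(s-1)^2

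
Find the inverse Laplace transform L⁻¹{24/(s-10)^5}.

L⁻¹{n!/(s-a)^(n+1)} = t^n·e^(at) with n=4, a=10. So L⁻¹{24/(s-10)^5} = t^4·e^(10t)

Final answer: t^4·e^(10t)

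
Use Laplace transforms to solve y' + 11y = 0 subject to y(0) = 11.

L{y'} + 11L{y} = 0. sY - 11 + 11Y = 0. Y(s+11) = 11. Y = 11/(s+11)

Final answer: y(t) = 11e^(-11t)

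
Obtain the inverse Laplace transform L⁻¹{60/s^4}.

L⁻¹{n!/s^(n+1)} = t^n with n=3. So L⁻¹{6/s^4} = t^3, and L⁻¹{60/s^4} = (60/6)·t^3 = 10·t^3

Final answer: 10·t^3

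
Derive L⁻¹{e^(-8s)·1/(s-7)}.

L⁻¹{1/(s-7)} = e^(7t). By the time shift theorem, L⁻¹{e^(-as)F(s)} = u(t-a)f(t-a) with a=8, so L⁻¹{e^(-8s)·1/(s-7)} = u(t-8)·e^(7(t-8))

Final answer: u(t-8)·e^(7(t-8))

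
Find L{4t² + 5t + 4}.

L{4t² + 5t + 4} = 4·2/s³ + 5/s² + 4/s = 8/s³ + 5/s² + 4/s

Final answer: 8/s³ + 5/s² + 4/s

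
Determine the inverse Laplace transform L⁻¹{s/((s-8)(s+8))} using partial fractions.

Using partial fractions, f(t) = (8e^(8t) + 8e^(-8t))/16

Final answer: (8e^(8t) + 8e^(-8t))/16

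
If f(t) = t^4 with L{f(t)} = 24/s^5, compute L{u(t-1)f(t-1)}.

Time shift theorem: L{u(t-a)f(t-a)} = e^(-as)F(s). Here a=1, F(s) = 24/s^5, so L{u(t-1)f(t-1)} = e^(-s)·24/s^5

Final answer: e^(-s)·24/s^5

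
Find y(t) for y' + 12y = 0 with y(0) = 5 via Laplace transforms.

L{y'} + 12L{y} = 0. sY - 5 + 12Y = 0. Y(s+12) = 5. Y = 5/(s+12)

Final answer: y(t) = 5e^(-12t)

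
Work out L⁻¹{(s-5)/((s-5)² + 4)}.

Using frequency shift: L⁻¹{(s-a)/((s-a)² + b²)} = e^(at)cos(bt). Here a=5, b=2

Final answer: e^(5t)·cos(2t)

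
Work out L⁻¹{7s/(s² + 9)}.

This is the form c·s/(s² + a²) with a = 3, c = 7. L⁻¹ = 7·cos(3t)

Final answer: 7·cos(3t)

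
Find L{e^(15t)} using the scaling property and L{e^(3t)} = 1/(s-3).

Using L{f(at)} = (1/a)F(s/a) with a=5 and f(t) = e^(3t): L{e^(15t)} = (1/5) · 1/((s/5)-3) = (1/5) · 5/(s-15) = 1/(s-15)

Final answer: 1/(s-15)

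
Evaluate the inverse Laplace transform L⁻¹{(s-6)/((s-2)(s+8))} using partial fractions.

Using partial fractions, f(t) = (-4e^(2t) + 14e^(-8t))/10

Final answer: (-4e^(2t) + 14e^(-8t))/10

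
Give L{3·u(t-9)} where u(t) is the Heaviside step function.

L{u(t-a)} = e^(-as)/s. Here a=9, so L{u(t-9)} = e^(-9s)/s, and L{3·u(t-9)} = 3·e^(-9s)/s

Final answer: 3·e^(-9s)/s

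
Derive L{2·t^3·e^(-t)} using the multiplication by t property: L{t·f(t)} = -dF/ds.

Using L{t^n·e^(at)} = n!/(s-a)^(n+1), L{t^3·e^(-t)} = 6/(s+1)^4, so L{2·t^3·e^(-t)} = 2·6/(s+1)^4 = 12/(s+1)^4

Final answer: 12/(s+1)^4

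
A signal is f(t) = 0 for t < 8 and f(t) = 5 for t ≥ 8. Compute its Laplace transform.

f(t) = 5·u(t-8). L{u(t-8)} = e^(-8s)/s, so L{f(t)} = 5·e^(-8s)/s

Final answer: 5·e^(-8s)/s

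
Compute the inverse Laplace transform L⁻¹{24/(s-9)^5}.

L⁻¹{n!/(s-a)^(n+1)} = t^n·e^(at), so L⁻¹{24/(s-9)^5} = t^4·e^(9t)

Final answer: t^4·e^(9t)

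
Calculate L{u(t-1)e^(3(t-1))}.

u(t-a)f(t-a) with f(t)=e^(3t). L{e^(3t)} = 1/(s-3). By time shift: e^(-s)/(s-3)

Final answer: e^(-s)/(s-3)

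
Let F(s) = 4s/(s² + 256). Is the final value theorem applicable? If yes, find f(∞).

The final value theorem requires all poles of sF(s) in the left half-plane. sF(s) = 4s²/(s² + 256) has poles at s = ±16i (imaginary axis). Theorem does NOT apply (oscillatory system).

Final answer: Not applicable (oscillatory)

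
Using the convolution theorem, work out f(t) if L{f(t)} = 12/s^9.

12/s^9 = (12/s)·(1/s^8) = L{12}·L{t^7/5040}. By convolution, f(t) = 12*t^7/5040 = ∫₀ᵗ 12·τ^7/5040 dτ = 12·t^8/40320

Final answer: 12·t^8/40320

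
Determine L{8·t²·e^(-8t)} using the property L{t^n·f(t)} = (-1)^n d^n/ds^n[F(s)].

L{e^(-8t)} = 1/(s+8). d/ds[1/(s+8)] = -1/(s+8)². d²/ds²[1/(s+8)] = 2/(s+8)³. So L{t²·e^(-8t)} = (-1)² · 2/(s+8)³ = 2/(s+8)³. Then L{8·t²·e^(-8t)} = 8·2/(s+8)³ = 16/(s+8)³

Final answer: 16/(s+8)³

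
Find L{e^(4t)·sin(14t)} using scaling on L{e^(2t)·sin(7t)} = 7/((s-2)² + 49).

Scaling with a=2: L{e^(4t)·sin(14t)} = (1/2) · 7/((s/2-2)² + 49). Simplifying: 14/((s-4)² + 196)

Final answer: 14/((s-4)² + 196)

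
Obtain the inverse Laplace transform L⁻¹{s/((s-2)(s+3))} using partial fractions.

Using partial fractions, f(t) = (2e^(2t) + 3e^(-3t))/5

Final answer: (2e^(2t) + 3e^(-3t))/5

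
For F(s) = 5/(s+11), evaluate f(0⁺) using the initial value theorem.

f(0⁺) = lim_{s→∞} s·5/(s+11) = lim_{s→∞} 5s/(s+11) = 5

Final answer: 5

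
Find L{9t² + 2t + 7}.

L{9t² + 2t + 7} = 9·2/s³ + 2/s² + 7/s = 18/s³ + 2/s² + 7/s

Final answer: 18/s³ + 2/s² + 7/s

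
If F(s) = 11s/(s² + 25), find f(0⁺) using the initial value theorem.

f(0⁺) = lim_{s→∞} s·11s/(s² + 25) = lim_{s→∞} 11s²/(s² + 25) = 11

Final answer: 11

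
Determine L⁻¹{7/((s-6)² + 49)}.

Form: b/((s-a)² + b²) → e^(at)sin(bt). With a=6, b=7

Final answer: e^(6t)·sin(7t)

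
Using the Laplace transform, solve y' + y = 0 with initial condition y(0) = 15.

L{y'} + L{y} = 0. sY - 15 + Y = 0. Y(s+1) = 15. Y = 15/(s+1)

Final answer: y(t) = 15e^(-t)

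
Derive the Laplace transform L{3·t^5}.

L{t^n} = n!/s^(n+1), so L{t^5} = 120/s^6. Then L{3·t^5} = 3·120/s^6 = 360/s^6

Final answer: 360/s^6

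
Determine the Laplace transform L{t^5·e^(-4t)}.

L{t^n·e^(at)} = n!/(s-a)^(n+1), so L{t^5·e^(-4t)} = 120/(s+4)^6

Final answer: 120/(s+4)^6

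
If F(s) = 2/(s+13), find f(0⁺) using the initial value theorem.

f(0⁺) = lim_{s→∞} s·2/(s+13) = lim_{s→∞} 2s/(s+13) = 2

Final answer: 2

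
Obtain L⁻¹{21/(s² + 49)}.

This is the form c·a/(s² + a²) with a = 7, c = 3. L⁻¹ = 3·sin(7t)

Final answer: 3·sin(7t)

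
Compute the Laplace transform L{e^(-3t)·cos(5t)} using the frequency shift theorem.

Frequency shift: L{e^(at)f(t)} = F(s-a). L{e^(-3t)·cos(5t)} = (s+3)/((s+3)² + 25)

Final answer: (s+3)/((s+3)² + 25)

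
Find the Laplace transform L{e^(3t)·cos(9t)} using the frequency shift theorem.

Frequency shift: L{e^(at)f(t)} = F(s-a). L{e^(3t)·cos(9t)} = (s-3)/((s-3)² + 81)

Final answer: (s-3)/((s-3)² + 81)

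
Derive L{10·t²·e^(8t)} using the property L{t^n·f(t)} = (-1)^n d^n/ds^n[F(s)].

L{e^(8t)} = 1/(s-8). d/ds[1/(s-8)] = -1/(s-8)². d²/ds²[1/(s-8)] = 2/(s-8)³. So L{t²·e^(8t)} = (-1)² · 2/(s-8)³ = 2/(s-8)³. Then L{10·t²·e^(8t)} = 10·2/(s-8)³ = 20/(s-8)³

Final answer: 20/(s-8)³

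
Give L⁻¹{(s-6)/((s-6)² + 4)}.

Using frequency shift: L⁻¹{(s-a)/((s-a)² + b²)} = e^(at)cos(bt). Here a=6, b=2

Final answer: e^(6t)·cos(2t)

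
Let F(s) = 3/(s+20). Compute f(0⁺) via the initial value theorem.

f(0⁺) = lim_{s→∞} s·3/(s+20) = lim_{s→∞} 3s/(s+20) = 3

Final answer: 3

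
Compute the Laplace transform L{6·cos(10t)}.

L{cos(ωt)} = s/(s² + ω²), so L{cos(10t)} = s/(s² + 100). Then L{6·cos(10t)} = 6·s/(s² + 100) = 6s/(s² + 100)

Final answer: 6s/(s² + 100)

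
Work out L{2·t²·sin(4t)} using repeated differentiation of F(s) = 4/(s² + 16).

F(s) = 4/(s² + 16). F'(s) = -8s/(s² + 16)². F''(s) = -8(16 - 3s²)/(s² + 16)³ = (24s² - 128)/(s² + 16)³. So L{t²·sin(4t)} = (-1)² F''(s) = (24s² - 128)/(s² + 16)³. Then L{2·t²·sin(4t)} = 2·(24s² - 128)/(s² + 16)³ = (48s² - 256)/(s² + 16)³

Final answer: (48s² - 256)/(s² + 16)³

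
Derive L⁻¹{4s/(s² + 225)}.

This is the form c·s/(s² + a²) with a = 15, c = 4. L⁻¹ = 4·cos(15t)

Final answer: 4·cos(15t)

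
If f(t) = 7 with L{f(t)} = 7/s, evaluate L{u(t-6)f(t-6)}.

Time shift theorem: L{u(t-a)f(t-a)} = e^(-as)F(s). Here a=6, F(s) = 7/s, so L{u(t-6)f(t-6)} = e^(-6s)·7/s

Final answer: e^(-6s)·7/s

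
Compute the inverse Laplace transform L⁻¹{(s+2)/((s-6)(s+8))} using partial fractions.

Using partial fractions, f(t) = (8e^(6t) + 6e^(-8t))/14

Final answer: (8e^(6t) + 6e^(-8t))/14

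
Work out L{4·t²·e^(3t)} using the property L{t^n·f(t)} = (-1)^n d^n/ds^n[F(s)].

L{e^(3t)} = 1/(s-3). d/ds[1/(s-3)] = -1/(s-3)². d²/ds²[1/(s-3)] = 2/(s-3)³. So L{t²·e^(3t)} = (-1)² · 2/(s-3)³ = 2/(s-3)³. Then L{4·t²·e^(3t)} = 4·2/(s-3)³ = 8/(s-3)³

Final answer: 8/(s-3)³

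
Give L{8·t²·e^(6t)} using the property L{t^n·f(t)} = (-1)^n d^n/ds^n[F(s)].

L{e^(6t)} = 1/(s-6). d/ds[1/(s-6)] = -1/(s-6)². d²/ds²[1/(s-6)] = 2/(s-6)³. So L{t²·e^(6t)} = (-1)² · 2/(s-6)³ = 2/(s-6)³. Then L{8·t²·e^(6t)} = 8·2/(s-6)³ = 16/(s-6)³

Final answer: 16/(s-6)³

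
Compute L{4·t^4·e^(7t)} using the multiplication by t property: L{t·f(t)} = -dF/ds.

Using L{t^n·e^(at)} = n!/(s-a)^(n+1), L{t^4·e^(7t)} = 24/(s-7)^5, so L{4·t^4·e^(7t)} = 4·24/(s-7)^5 = 96/(s-7)^5

Final answer: 96/(s-7)^5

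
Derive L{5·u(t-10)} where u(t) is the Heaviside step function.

L{u(t-a)} = e^(-as)/s. Here a=10, so L{u(t-10)} = e^(-10s)/s, and L{5·u(t-10)} = 5·e^(-10s)/s

Final answer: 5·e^(-10s)/s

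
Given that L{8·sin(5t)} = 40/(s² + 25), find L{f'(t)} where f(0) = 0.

L{f'(t)} = s·F(s) - f(0) = s·40/(s² + 25) - 0 = 40s/(s² + 25)

Final answer: 40s/(s² + 25)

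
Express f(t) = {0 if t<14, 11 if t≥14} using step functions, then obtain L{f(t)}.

f(t) = 11·u(t-14). L{u(t-14)} = e^(-14s)/s, so L{f(t)} = 11·e^(-14s)/s

Final answer: 11·e^(-14s)/s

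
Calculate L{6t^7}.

L{t^n} = n!/s^(n+1). So L{6t^7} = 6·7!/s^8 = 30240/s^8

Final answer: 30240/s^8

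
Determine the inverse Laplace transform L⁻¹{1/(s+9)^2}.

L⁻¹{n!/(s-a)^(n+1)} = t^n·e^(at), so L⁻¹{1/(s+9)^2} = t·e^(-9t)

Final answer: t·e^(-9t)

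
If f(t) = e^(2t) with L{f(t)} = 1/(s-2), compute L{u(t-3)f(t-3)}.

Time shift theorem: L{u(t-a)f(t-a)} = e^(-as)F(s). Here a=3, F(s) = 1/(s-2), so L{u(t-3)f(t-3)} = e^(-3s)·1/(s-2)

Final answer: e^(-3s)·1/(s-2)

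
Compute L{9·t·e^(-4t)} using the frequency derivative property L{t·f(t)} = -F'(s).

L{e^(-4t)} = 1/(s+4). By frequency derivative: L{t·e^(-4t)} = -d/ds[1/(s+4)] = -(-1)/(s+4)² = 1/(s+4)². Then L{9·t·e^(-4t)} = 9·1/(s+4)² = 9/(s+4)²

Final answer: 9/(s+4)²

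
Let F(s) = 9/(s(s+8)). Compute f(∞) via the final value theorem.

f(∞) = lim_{s→0} s·9/(s(s+8)) = lim_{s→0} 9/(s+8) = 9/8 = 9/8

Final answer: 9/8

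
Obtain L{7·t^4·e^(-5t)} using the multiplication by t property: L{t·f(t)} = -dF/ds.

Using L{t^n·e^(at)} = n!/(s-a)^(n+1), L{t^4·e^(-5t)} = 24/(s+5)^5, so L{7·t^4·e^(-5t)} = 7·24/(s+5)^5 = 168/(s+5)^5

Final answer: 168/(s+5)^5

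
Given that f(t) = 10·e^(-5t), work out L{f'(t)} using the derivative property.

f(0) = 10, F(s) = 10/(s+5). L{f'(t)} = s·F(s) - f(0) = 10s/(s+5) - 10 = (10s - 10(s+5))/(s+5) = -50/(s+5)

Final answer: -50/(s+5)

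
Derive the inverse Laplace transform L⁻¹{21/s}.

L⁻¹{c/s} = c, so L⁻¹{21/s} = 21

Final answer: 21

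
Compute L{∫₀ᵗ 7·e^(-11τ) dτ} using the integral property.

L{∫₀ᵗ f(τ)dτ} = F(s)/s with F(s) = 7/(s+11), so L{∫₀ᵗ 7·e^(-11τ) dτ} = 7/(s(s+11))

Final answer: 7/(s(s+11))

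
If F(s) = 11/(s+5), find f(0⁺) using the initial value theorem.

f(0⁺) = lim_{s→∞} s·11/(s+5) = lim_{s→∞} 11s/(s+5) = 11

Final answer: 11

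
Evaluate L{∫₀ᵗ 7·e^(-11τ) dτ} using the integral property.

L{∫₀ᵗ f(τ)dτ} = F(s)/s with F(s) = 7/(s+11), so L{∫₀ᵗ 7·e^(-11τ) dτ} = 7/(s(s+11))

Final answer: 7/(s(s+11))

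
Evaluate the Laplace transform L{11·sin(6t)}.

L{sin(ωt)} = ω/(s² + ω²), so L{sin(6t)} = 6/(s² + 36). Then L{11·sin(6t)} = 11·6/(s² + 36) = 66/(s² + 36)

Final answer: 66/(s² + 36)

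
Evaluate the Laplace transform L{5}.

L{5} = 5 · L{1} = 5/s

Final answer: 5/s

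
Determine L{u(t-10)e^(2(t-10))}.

u(t-a)f(t-a) with f(t)=e^(2t). L{e^(2t)} = 1/(s-2). By time shift: e^(-10s)/(s-2)

Final answer: e^(-10s)/(s-2)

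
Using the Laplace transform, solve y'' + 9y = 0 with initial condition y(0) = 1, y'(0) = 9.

L{y''} + 9L{y} = 0. s²Y - s - 9 + 9Y = 0. Y(s² + 9) = s + 9. Y = (s + 9)/(s² + 9). Inverting: y(t) = cos(3t) + 3sin(3t)

Final answer: y(t) = cos(3t) + 3sin(3t)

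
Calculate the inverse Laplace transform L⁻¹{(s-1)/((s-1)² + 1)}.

Using frequency shift, L⁻¹{(s-1)/((s-1)² + 1)} = e^t·cos(t)

Final answer: e^t·cos(t)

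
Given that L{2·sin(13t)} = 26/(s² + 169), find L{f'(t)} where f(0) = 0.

L{f'(t)} = s·F(s) - f(0) = s·26/(s² + 169) - 0 = 26s/(s² + 169)

Final answer: 26s/(s² + 169)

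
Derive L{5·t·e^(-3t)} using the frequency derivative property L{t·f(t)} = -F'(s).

L{e^(-3t)} = 1/(s+3). By frequency derivative: L{t·e^(-3t)} = -d/ds[1/(s+3)] = -(-1)/(s+3)² = 1/(s+3)². Then L{5·t·e^(-3t)} = 5·1/(s+3)² = 5/(s+3)²

Final answer: 5/(s+3)²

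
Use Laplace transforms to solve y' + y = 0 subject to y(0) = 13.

L{y'} + L{y} = 0. sY - 13 + Y = 0. Y(s+1) = 13. Y = 13/(s+1)

Final answer: y(t) = 13e^(-t)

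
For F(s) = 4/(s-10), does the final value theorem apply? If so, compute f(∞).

sF(s) = 4s/(s-10) has a pole at s = 10 in the right half-plane. Theorem does NOT apply (unstable system; f(t) = 4·e^(10t) grows without bound).

Final answer: Not applicable (unstable)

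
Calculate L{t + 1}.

L{t + 1} = L{t} + L{1} = 1/s² + 1/s

Final answer: 1/s² + 1/s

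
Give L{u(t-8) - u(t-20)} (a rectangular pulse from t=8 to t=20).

L{u(t-a)} = e^(-as)/s. L{u(t-8) - u(t-20)} = (e^(-8s) - e^(-20s))/s

Final answer: (e^(-8s) - e^(-20s))/s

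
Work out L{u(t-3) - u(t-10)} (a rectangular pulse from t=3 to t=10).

L{u(t-a)} = e^(-as)/s. L{u(t-3) - u(t-10)} = (e^(-3s) - e^(-10s))/s

Final answer: (e^(-3s) - e^(-10s))/s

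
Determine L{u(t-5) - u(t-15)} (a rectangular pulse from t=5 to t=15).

L{u(t-a)} = e^(-as)/s. L{u(t-5) - u(t-15)} = (e^(-5s) - e^(-15s))/s

Final answer: (e^(-5s) - e^(-15s))/s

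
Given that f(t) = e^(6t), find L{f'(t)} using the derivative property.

f(0) = 1, F(s) = 1/(s-6). L{f'(t)} = s·F(s) - f(0) = s/(s-6) - 1 = (s - (s-6))/(s-6) = 6/(s-6)

Final answer: 6/(s-6)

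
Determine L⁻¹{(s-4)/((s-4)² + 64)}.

Using frequency shift: L⁻¹{(s-a)/((s-a)² + b²)} = e^(at)cos(bt). Here a=4, b=8

Final answer: e^(4t)·cos(8t)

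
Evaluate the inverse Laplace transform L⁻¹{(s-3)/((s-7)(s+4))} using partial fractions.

Using partial fractions, f(t) = (4e^(7t) + 7e^(-4t))/11

Final answer: (4e^(7t) + 7e^(-4t))/11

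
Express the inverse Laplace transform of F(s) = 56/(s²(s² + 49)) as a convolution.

56/(s²(s² + 49)) = (1/s²)·(56/(s² + 49)) = L{t}·L{8·sin(7t)}. So f(t) = t*(8·sin(7t)) = ∫₀ᵗ 8τ·sin(7(t-τ)) dτ

Final answer: ∫₀ᵗ 8τ·sin(7(t-τ)) dτ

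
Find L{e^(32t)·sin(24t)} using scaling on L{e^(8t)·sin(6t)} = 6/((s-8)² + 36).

Scaling with a=4: L{e^(32t)·sin(24t)} = (1/4) · 6/((s/4-8)² + 36). Simplifying: 24/((s-32)² + 576)

Final answer: 24/((s-32)² + 576)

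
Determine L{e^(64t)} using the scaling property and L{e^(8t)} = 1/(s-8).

Using L{f(at)} = (1/a)F(s/a) with a=8 and f(t) = e^(8t): L{e^(64t)} = (1/8) · 1/((s/8)-8) = (1/8) · 8/(s-64) = 1/(s-64)

Final answer: 1/(s-64)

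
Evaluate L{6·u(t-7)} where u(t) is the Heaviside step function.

L{u(t-a)} = e^(-as)/s. Here a=7, so L{u(t-7)} = e^(-7s)/s, and L{6·u(t-7)} = 6·e^(-7s)/s

Final answer: 6·e^(-7s)/s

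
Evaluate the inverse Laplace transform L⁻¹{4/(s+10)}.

L⁻¹{1/(s-a)} = e^(at), so L⁻¹{1/(s+10)} = e^(-10t), and L⁻¹{4/(s+10)} = 4·e^(-10t)

Final answer: 4·e^(-10t)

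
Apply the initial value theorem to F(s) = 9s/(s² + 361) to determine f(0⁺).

f(0⁺) = lim_{s→∞} s·9s/(s² + 361) = lim_{s→∞} 9s²/(s² + 361) = 9

Final answer: 9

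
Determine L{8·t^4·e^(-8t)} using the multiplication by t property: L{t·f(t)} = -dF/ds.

Using L{t^n·e^(at)} = n!/(s-a)^(n+1), L{t^4·e^(-8t)} = 24/(s+8)^5, so L{8·t^4·e^(-8t)} = 8·24/(s+8)^5 = 192/(s+8)^5

Final answer: 192/(s+8)^5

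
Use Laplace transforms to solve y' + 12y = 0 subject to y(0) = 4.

L{y'} + 12L{y} = 0. sY - 4 + 12Y = 0. Y(s+12) = 4. Y = 4/(s+12)

Final answer: y(t) = 4e^(-12t)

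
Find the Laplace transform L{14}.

L{14} = 14 · L{1} = 14/s

Final answer: 14/s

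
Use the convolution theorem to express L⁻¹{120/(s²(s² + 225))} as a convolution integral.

120/(s²(s² + 225)) = (1/s²)·(120/(s² + 225)) = L{t}·L{8·sin(15t)}. So f(t) = t*(8·sin(15t)) = ∫₀ᵗ 8τ·sin(15(t-τ)) dτ

Final answer: ∫₀ᵗ 8τ·sin(15(t-τ)) dτ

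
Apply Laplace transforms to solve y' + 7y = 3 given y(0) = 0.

sY + 7Y = 3/s. Y = 3/(s(s+7)). Partial fractions: Y = 3/7/s - 3/7/(s+7)

Final answer: y(t) = 3/7(1 - e^(-7t))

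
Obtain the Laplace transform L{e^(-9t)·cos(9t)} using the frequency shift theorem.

Frequency shift: L{e^(at)f(t)} = F(s-a). L{e^(-9t)·cos(9t)} = (s+9)/((s+9)² + 81)

Final answer: (s+9)/((s+9)² + 81)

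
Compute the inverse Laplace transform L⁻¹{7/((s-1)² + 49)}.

Using frequency shift, L⁻¹{7/((s-1)² + 49)} = e^t·sin(7t)

Final answer: e^t·sin(7t)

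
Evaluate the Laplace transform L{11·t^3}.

L{t^n} = n!/s^(n+1), so L{t^3} = 6/s^4. Then L{11·t^3} = 11·6/s^4 = 66/s^4

Final answer: 66/s^4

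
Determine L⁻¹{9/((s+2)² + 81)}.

Form: b/((s-a)² + b²) → e^(at)sin(bt). With a=-2, b=9

Final answer: e^(-2t)·sin(9t)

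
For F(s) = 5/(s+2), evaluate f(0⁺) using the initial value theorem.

f(0⁺) = lim_{s→∞} s·5/(s+2) = lim_{s→∞} 5s/(s+2) = 5

Final answer: 5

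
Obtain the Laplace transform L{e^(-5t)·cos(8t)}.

L{e^(at)·cos(ωt)} = (s-a)/((s-a)² + ω²), so L{e^(-5t)·cos(8t)} = (s+5)/((s+5)² + 64)

Final answer: (s+5)/((s+5)² + 64)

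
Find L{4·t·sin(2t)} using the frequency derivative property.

L{sin(2t)} = 2/(s² + 4). By L{t·f(t)} = -F'(s): -d/ds[2/(s² + 4)] = -(2)·(-2s)/(s² + 4)² = 4s/(s² + 4)². Then L{4·t·sin(2t)} = 4·4s/(s² + 4)² = 16s/(s² + 4)²

Final answer: 16s/(s² + 4)²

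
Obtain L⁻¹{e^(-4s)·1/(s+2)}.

L⁻¹{1/(s+2)} = e^(-2t). By the time shift theorem, L⁻¹{e^(-as)F(s)} = u(t-a)f(t-a) with a=4, so L⁻¹{e^(-4s)·1/(s+2)} = u(t-4)·e^(-2(t-4))

Final answer: u(t-4)·e^(-2(t-4))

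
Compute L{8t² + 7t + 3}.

L{8t² + 7t + 3} = 8·2/s³ + 7/s² + 3/s = 16/s³ + 7/s² + 3/s

Final answer: 16/s³ + 7/s² + 3/s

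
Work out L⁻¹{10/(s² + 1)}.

This is the form c·a/(s² + a²) with a = 1, c = 10. L⁻¹ = 10·sin(t)

Final answer: 10·sin(t)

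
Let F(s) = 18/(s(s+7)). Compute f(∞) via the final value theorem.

f(∞) = lim_{s→0} s·18/(s(s+7)) = lim_{s→0} 18/(s+7) = 18/7 = 18/7

Final answer: 18/7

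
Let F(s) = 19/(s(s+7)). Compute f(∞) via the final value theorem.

f(∞) = lim_{s→0} s·19/(s(s+7)) = lim_{s→0} 19/(s+7) = 19/7 = 19/7

Final answer: 19/7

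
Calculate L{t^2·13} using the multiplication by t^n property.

L{13} = 13/s. d^1/ds^1[1/s] = -1/s². d^2/ds^2[1/s] = 2/s^3. So L{t^2} = (-1)^{2}·2/s^3 = 2/s^3. Then L{t^2·13} = 13·2/s^3 = 26/s^3

Final answer: 26/s^3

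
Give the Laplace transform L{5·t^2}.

L{t^n} = n!/s^(n+1), so L{t^2} = 2/s^3. Then L{5·t^2} = 5·2/s^3 = 10/s^3

Final answer: 10/s^3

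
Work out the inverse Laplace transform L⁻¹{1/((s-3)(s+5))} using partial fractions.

Decompose: A/(s-3) + B/(s+5). A = 1/8, B = -1/8. f(t) = (e^(3t) - e^(-5t))/8

Final answer: (e^(3t) - e^(-5t))/8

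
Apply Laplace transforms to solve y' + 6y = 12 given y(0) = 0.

sY + 6Y = 12/s. Y = 12/(s(s+6)). Partial fractions: Y = 2/s - 2/(s+6)

Final answer: y(t) = 2(1 - e^(-6t))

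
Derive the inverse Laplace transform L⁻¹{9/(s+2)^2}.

L⁻¹{n!/(s-a)^(n+1)} = t^n·e^(at) with n=1, a=-2. So L⁻¹{1/(s+2)^2} = t·e^(-2t), and L⁻¹{9/(s+2)^2} = (9/1)·t·e^(-2t) = 9·t·e^(-2t)

Final answer: 9·t·e^(-2t)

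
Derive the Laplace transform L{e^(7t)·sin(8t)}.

L{e^(at)·sin(ωt)} = ω/((s-a)² + ω²), so L{e^(7t)·sin(8t)} = 8/((s-7)² + 64)

Final answer: 8/((s-7)² + 64)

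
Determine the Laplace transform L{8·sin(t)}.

L{sin(ωt)} = ω/(s² + ω²), so L{sin(t)} = 1/(s² + 1). Then L{8·sin(t)} = 8·1/(s² + 1) = 8/(s² + 1)

Final answer: 8/(s² + 1)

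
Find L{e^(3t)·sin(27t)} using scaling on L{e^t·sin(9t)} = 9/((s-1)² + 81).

Scaling with a=3: L{e^(3t)·sin(27t)} = (1/3) · 9/((s/3-1)² + 81). Simplifying: 27/((s-3)² + 729)

Final answer: 27/((s-3)² + 729)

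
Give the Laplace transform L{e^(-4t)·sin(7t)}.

L{e^(at)·sin(ωt)} = ω/((s-a)² + ω²), so L{e^(-4t)·sin(7t)} = 7/((s+4)² + 49)

Final answer: 7/((s+4)² + 49)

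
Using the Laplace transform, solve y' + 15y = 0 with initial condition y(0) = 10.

L{y'} + 15L{y} = 0. sY - 10 + 15Y = 0. Y(s+15) = 10. Y = 10/(s+15)

Final answer: y(t) = 10e^(-15t)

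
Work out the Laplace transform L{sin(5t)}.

L{sin(ωt)} = ω/(s² + ω²), so L{sin(5t)} = 5/(s² + 25)

Final answer: 5/(s² + 25)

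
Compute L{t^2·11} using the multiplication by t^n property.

L{11} = 11/s. d^1/ds^1[1/s] = -1/s². d^2/ds^2[1/s] = 2/s^3. So L{t^2} = (-1)^{2}·2/s^3 = 2/s^3. Then L{t^2·11} = 11·2/s^3 = 22/s^3

Final answer: 22/s^3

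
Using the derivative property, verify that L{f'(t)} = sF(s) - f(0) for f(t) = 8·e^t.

f'(t) = 8e^t. Direct: L{f'(t)} = 8/(s-1). Property: s·8/(s-1) - 8 = (8s - 8(s-1))/(s-1) = 8/(s-1). ✓

Final answer: 8/(s-1)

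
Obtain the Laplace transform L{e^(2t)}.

L{e^(at)} = 1/(s-a), so L{e^(2t)} = 1/(s-2)

Final answer: 1/(s-2)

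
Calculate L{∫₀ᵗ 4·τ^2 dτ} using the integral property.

L{∫₀ᵗ f(τ)dτ} = F(s)/s with f(t) = 4t^2. F(s) = 8/s^3, so L{∫₀ᵗ 4·τ^2 dτ} = (8/s^3)/s = 8/s^4. (Check: ∫₀ᵗ 4·τ^2 dτ = 4t^3/3.)

Final answer: 8/s^4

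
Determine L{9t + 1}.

L{9t + 1} = 9·L{t} + L{1} = 9/s² + 1/s

Final answer: 9/s² + 1/s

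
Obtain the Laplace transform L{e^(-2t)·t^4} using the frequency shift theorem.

L{e^(at)·t^n} = n!/(s-a)^(n+1), so L{e^(-2t)·t^4} = 24/(s+2)^5

Final answer: 24/(s+2)^5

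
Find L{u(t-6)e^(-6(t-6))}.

u(t-a)f(t-a) with f(t)=e^(-6t). L{e^(-6t)} = 1/(s+6). By time shift: e^(-6s)/(s+6)

Final answer: e^(-6s)/(s+6)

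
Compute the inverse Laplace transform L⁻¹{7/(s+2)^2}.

L⁻¹{n!/(s-a)^(n+1)} = t^n·e^(at) with n=1, a=-2. So L⁻¹{1/(s+2)^2} = t·e^(-2t), and L⁻¹{7/(s+2)^2} = (7/1)·t·e^(-2t) = 7·t·e^(-2t)

Final answer: 7·t·e^(-2t)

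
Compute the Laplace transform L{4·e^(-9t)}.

L{e^(at)} = 1/(s-a), so L{e^(-9t)} = 1/(s+9). Then L{4·e^(-9t)} = 4/(s+9)

Final answer: 4/(s+9)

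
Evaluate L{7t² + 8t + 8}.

L{7t² + 8t + 8} = 7·2/s³ + 8/s² + 8/s = 14/s³ + 8/s² + 8/s

Final answer: 14/s³ + 8/s² + 8/s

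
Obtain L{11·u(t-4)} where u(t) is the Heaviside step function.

L{u(t-a)} = e^(-as)/s. Here a=4, so L{u(t-4)} = e^(-4s)/s, and L{11·u(t-4)} = 11·e^(-4s)/s

Final answer: 11·e^(-4s)/s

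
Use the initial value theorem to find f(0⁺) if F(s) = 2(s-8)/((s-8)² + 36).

f(0⁺) = lim_{s→∞} sF(s) = lim_{s→∞} 2s(s-8)/((s-8)² + 36) = 2

Final answer: 2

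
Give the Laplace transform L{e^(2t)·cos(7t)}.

L{e^(at)·cos(ωt)} = (s-a)/((s-a)² + ω²), so L{e^(2t)·cos(7t)} = (s-2)/((s-2)² + 49)

Final answer: (s-2)/((s-2)² + 49)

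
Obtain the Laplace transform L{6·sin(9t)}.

L{sin(ωt)} = ω/(s² + ω²), so L{sin(9t)} = 9/(s² + 81). Then L{6·sin(9t)} = 6·9/(s² + 81) = 54/(s² + 81)

Final answer: 54/(s² + 81)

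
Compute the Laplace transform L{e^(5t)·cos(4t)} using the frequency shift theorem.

Frequency shift: L{e^(at)f(t)} = F(s-a). L{e^(5t)·cos(4t)} = (s-5)/((s-5)² + 16)

Final answer: (s-5)/((s-5)² + 16)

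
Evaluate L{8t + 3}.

L{8t + 3} = 8·L{t} + 3·L{1} = 8/s² + 3/s

Final answer: 8/s² + 3/s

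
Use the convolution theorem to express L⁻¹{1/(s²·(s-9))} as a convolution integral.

1/(s²·(s-9)) = (1/s^2)·(1/(s-9)) = L{t}·L{e^(9t)}. So f(t) = t*e^(9t) = ∫₀ᵗ τ·e^(9(t-τ)) dτ

Final answer: ∫₀ᵗ τ·e^(9(t-τ)) dτ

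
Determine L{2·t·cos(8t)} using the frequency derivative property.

L{cos(8t)} = s/(s² + 64). Derivative: d/ds[s/(s² + 64)] = [(s² + 64) - s·2s]/(s² + 64)² = (64 - s²)/(s² + 64)². So L{t·cos(8t)} = -F'(s) = (s² - 64)/(s² + 64)². Then L{2·t·cos(8t)} = 2·(s² - 64)/(s² + 64)²

Final answer: 2·(s² - 64)/(s² + 64)²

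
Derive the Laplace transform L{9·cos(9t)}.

L{cos(ωt)} = s/(s² + ω²), so L{cos(9t)} = s/(s² + 81). Then L{9·cos(9t)} = 9·s/(s² + 81) = 9s/(s² + 81)

Final answer: 9s/(s² + 81)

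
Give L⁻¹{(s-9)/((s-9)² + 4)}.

Using frequency shift: L⁻¹{(s-a)/((s-a)² + b²)} = e^(at)cos(bt). Here a=9, b=2

Final answer: e^(9t)·cos(2t)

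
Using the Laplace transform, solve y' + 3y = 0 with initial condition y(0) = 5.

L{y'} + 3L{y} = 0. sY - 5 + 3Y = 0. Y(s+3) = 5. Y = 5/(s+3)

Final answer: y(t) = 5e^(-3t)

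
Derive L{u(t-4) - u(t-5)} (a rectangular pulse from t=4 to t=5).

L{u(t-a)} = e^(-as)/s. L{u(t-4) - u(t-5)} = (e^(-4s) - e^(-5s))/s

Final answer: (e^(-4s) - e^(-5s))/s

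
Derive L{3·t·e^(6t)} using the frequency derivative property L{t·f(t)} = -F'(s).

L{e^(6t)} = 1/(s-6). By frequency derivative: L{t·e^(6t)} = -d/ds[1/(s-6)] = -(-1)/(s-6)² = 1/(s-6)². Then L{3·t·e^(6t)} = 3·1/(s-6)² = 3/(s-6)²

Final answer: 3/(s-6)²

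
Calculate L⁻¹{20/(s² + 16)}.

This is the form c·a/(s² + a²) with a = 4, c = 5. L⁻¹ = 5·sin(4t)

Final answer: 5·sin(4t)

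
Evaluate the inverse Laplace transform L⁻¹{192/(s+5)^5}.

L⁻¹{n!/(s-a)^(n+1)} = t^n·e^(at) with n=4, a=-5. So L⁻¹{24/(s+5)^5} = t^4·e^(-5t), and L⁻¹{192/(s+5)^5} = (192/24)·t^4·e^(-5t) = 8·t^4·e^(-5t)

Final answer: 8·t^4·e^(-5t)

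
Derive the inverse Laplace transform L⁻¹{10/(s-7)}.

L⁻¹{1/(s-a)} = e^(at), so L⁻¹{1/(s-7)} = e^(7t), and L⁻¹{10/(s-7)} = 10·e^(7t)

Final answer: 10·e^(7t)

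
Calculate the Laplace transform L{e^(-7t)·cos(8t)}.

L{e^(at)·cos(ωt)} = (s-a)/((s-a)² + ω²), so L{e^(-7t)·cos(8t)} = (s+7)/((s+7)² + 64)

Final answer: (s+7)/((s+7)² + 64)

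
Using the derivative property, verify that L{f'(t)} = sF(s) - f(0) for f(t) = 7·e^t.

f'(t) = 7e^t. Direct: L{f'(t)} = 7/(s-1). Property: s·7/(s-1) - 7 = (7s - 7(s-1))/(s-1) = 7/(s-1). ✓

Final answer: 7/(s-1)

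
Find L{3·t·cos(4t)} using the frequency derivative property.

L{cos(4t)} = s/(s² + 16). Derivative: d/ds[s/(s² + 16)] = [(s² + 16) - s·2s]/(s² + 16)² = (16 - s²)/(s² + 16)². So L{t·cos(4t)} = -F'(s) = (s² - 16)/(s² + 16)². Then L{3·t·cos(4t)} = 3·(s² - 16)/(s² + 16)²

Final answer: 3·(s² - 16)/(s² + 16)²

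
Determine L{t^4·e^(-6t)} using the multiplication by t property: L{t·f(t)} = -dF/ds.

Using L{t^n·e^(at)} = n!/(s-a)^(n+1), L{t^4·e^(-6t)} = 24/(s+6)^5

Final answer: 24/(s+6)^5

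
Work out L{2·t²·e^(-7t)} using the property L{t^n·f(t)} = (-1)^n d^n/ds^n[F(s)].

L{e^(-7t)} = 1/(s+7). d/ds[1/(s+7)] = -1/(s+7)². d²/ds²[1/(s+7)] = 2/(s+7)³. So L{t²·e^(-7t)} = (-1)² · 2/(s+7)³ = 2/(s+7)³. Then L{2·t²·e^(-7t)} = 2·2/(s+7)³ = 4/(s+7)³

Final answer: 4/(s+7)³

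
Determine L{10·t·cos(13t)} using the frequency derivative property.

L{cos(13t)} = s/(s² + 169). Derivative: d/ds[s/(s² + 169)] = [(s² + 169) - s·2s]/(s² + 169)² = (169 - s²)/(s² + 169)². So L{t·cos(13t)} = -F'(s) = (s² - 169)/(s² + 169)². Then L{10·t·cos(13t)} = 10·(s² - 169)/(s² + 169)²

Final answer: 10·(s² - 169)/(s² + 169)²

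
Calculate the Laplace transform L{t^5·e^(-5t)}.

L{t^n·e^(at)} = n!/(s-a)^(n+1), so L{t^5·e^(-5t)} = 120/(s+5)^6

Final answer: 120/(s+5)^6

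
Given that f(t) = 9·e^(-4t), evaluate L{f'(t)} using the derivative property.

f(0) = 9, F(s) = 9/(s+4). L{f'(t)} = s·F(s) - f(0) = 9s/(s+4) - 9 = (9s - 9(s+4))/(s+4) = -36/(s+4)

Final answer: -36/(s+4)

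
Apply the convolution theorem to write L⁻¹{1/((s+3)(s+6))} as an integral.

1/((s+3)(s+6)) = (1/(s+3))·(1/(s+6)) = L{e^(-3t)}·L{e^(-6t)}. So f(t) = e^(-3t)*e^(-6t) = ∫₀ᵗ e^(-3τ)·e^(-6(t-τ)) dτ

Final answer: ∫₀ᵗ e^(-3τ)·e^(-6(t-τ)) dτ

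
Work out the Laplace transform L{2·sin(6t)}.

L{sin(ωt)} = ω/(s² + ω²), so L{sin(6t)} = 6/(s² + 36). Then L{2·sin(6t)} = 2·6/(s² + 36) = 12/(s² + 36)

Final answer: 12/(s² + 36)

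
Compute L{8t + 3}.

L{8t + 3} = 8·L{t} + 3·L{1} = 8/s² + 3/s

Final answer: 8/s² + 3/s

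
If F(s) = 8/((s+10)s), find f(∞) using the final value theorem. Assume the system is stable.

f(∞) = lim_{s→0} sF(s) = lim_{s→0} 8/(s+10) = 4/5

Final answer: 4/5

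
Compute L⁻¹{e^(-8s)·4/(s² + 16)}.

L⁻¹{4/(s² + 16)} = sin(4t). By the time shift theorem, L⁻¹{e^(-as)F(s)} = u(t-a)f(t-a) with a=8, so L⁻¹{e^(-8s)·4/(s² + 16)} = u(t-8)·sin(4(t-8))

Final answer: u(t-8)·sin(4(t-8))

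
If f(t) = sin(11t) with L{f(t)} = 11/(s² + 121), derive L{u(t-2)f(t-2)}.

Time shift theorem: L{u(t-a)f(t-a)} = e^(-as)F(s). Here a=2, F(s) = 11/(s² + 121), so L{u(t-2)f(t-2)} = e^(-2s)·11/(s² + 121)

Final answer: e^(-2s)·11/(s² + 121)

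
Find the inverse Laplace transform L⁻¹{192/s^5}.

L⁻¹{n!/s^(n+1)} = t^n with n=4. So L⁻¹{24/s^5} = t^4, and L⁻¹{192/s^5} = (192/24)·t^4 = 8·t^4

Final answer: 8·t^4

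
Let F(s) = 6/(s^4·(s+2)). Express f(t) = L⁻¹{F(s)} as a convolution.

6/(s^4·(s+2)) = (6/s^4)·(1/(s+2)) = L{t^3}·L{e^(-2t)}. So f(t) = t^3*e^(-2t) = ∫₀ᵗ τ^3·e^(-2(t-τ)) dτ

Final answer: ∫₀ᵗ τ^3·e^(-2(t-τ)) dτ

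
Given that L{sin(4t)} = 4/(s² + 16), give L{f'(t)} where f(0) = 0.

L{f'(t)} = s·F(s) - f(0) = s·4/(s² + 16) - 0 = 4s/(s² + 16)

Final answer: 4s/(s² + 16)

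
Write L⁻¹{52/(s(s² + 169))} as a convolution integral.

52/(s(s² + 169)) = (1/s)·(52/(s² + 169)) = L{1}·L{4·sin(13t)}. So f(t) = 1*(4·sin(13t)) = ∫₀ᵗ 4·sin(13τ) dτ

Final answer: ∫₀ᵗ 4·sin(13τ) dτ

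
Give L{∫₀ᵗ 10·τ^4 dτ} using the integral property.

L{∫₀ᵗ f(τ)dτ} = F(s)/s with f(t) = 10t^4. F(s) = 240/s^5, so L{∫₀ᵗ 10·τ^4 dτ} = (240/s^5)/s = 240/s^6. (Check: ∫₀ᵗ 10·τ^4 dτ = 10t^5/5.)

Final answer: 240/s^6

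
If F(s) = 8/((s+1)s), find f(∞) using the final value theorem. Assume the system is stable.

f(∞) = lim_{s→0} sF(s) = lim_{s→0} 8/(s+1) = 8

Final answer: 8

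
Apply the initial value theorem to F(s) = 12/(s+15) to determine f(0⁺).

f(0⁺) = lim_{s→∞} s·12/(s+15) = lim_{s→∞} 12s/(s+15) = 12

Final answer: 12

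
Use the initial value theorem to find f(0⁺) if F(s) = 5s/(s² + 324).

f(0⁺) = lim_{s→∞} s·5s/(s² + 324) = lim_{s→∞} 5s²/(s² + 324) = 5

Final answer: 5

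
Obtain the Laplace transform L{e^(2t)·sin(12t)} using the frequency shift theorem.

Frequency shift: L{e^(at)f(t)} = F(s-a). L{e^(2t)·sin(12t)} = 12/((s-2)² + 144)

Final answer: 12/((s-2)² + 144)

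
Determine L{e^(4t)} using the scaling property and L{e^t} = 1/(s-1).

Using L{f(at)} = (1/a)F(s/a) with a=4 and f(t) = e^t: L{e^(4t)} = (1/4) · 1/((s/4)-1) = (1/4) · 4/(s-4) = 1/(s-4)

Final answer: 1/(s-4)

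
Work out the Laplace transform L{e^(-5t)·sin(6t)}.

L{e^(at)·sin(ωt)} = ω/((s-a)² + ω²), so L{e^(-5t)·sin(6t)} = 6/((s+5)² + 36)

Final answer: 6/((s+5)² + 36)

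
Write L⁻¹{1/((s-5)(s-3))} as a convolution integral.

1/((s-5)(s-3)) = (1/(s-5))·(1/(s-3)) = L{e^(5t)}·L{e^(3t)}. So f(t) = e^(5t)*e^(3t) = ∫₀ᵗ e^(5τ)·e^(3(t-τ)) dτ

Final answer: ∫₀ᵗ e^(5τ)·e^(3(t-τ)) dτ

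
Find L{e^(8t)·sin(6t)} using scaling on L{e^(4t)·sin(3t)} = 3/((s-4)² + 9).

Scaling with a=2: L{e^(8t)·sin(6t)} = (1/2) · 3/((s/2-4)² + 9). Simplifying: 6/((s-8)² + 36)

Final answer: 6/((s-8)² + 36)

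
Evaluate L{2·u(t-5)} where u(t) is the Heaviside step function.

L{u(t-a)} = e^(-as)/s. Here a=5, so L{u(t-5)} = e^(-5s)/s, and L{2·u(t-5)} = 2·e^(-5s)/s

Final answer: 2·e^(-5s)/s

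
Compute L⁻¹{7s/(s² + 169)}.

This is the form c·s/(s² + a²) with a = 13, c = 7. L⁻¹ = 7·cos(13t)

Final answer: 7·cos(13t)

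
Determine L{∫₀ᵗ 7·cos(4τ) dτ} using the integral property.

L{∫₀ᵗ f(τ)dτ} = F(s)/s with F(s) = 7s/(s² + 16), so the result is (7s/(s² + 16))/s = 7/(s² + 16)

Final answer: 7/(s² + 16)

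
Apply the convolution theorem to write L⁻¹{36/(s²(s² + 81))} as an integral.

36/(s²(s² + 81)) = (1/s²)·(36/(s² + 81)) = L{t}·L{4·sin(9t)}. So f(t) = t*(4·sin(9t)) = ∫₀ᵗ 4τ·sin(9(t-τ)) dτ

Final answer: ∫₀ᵗ 4τ·sin(9(t-τ)) dτ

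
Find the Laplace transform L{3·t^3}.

L{t^n} = n!/s^(n+1), so L{t^3} = 6/s^4. Then L{3·t^3} = 3·6/s^4 = 18/s^4

Final answer: 18/s^4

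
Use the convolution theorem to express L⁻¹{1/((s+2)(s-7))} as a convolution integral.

1/((s+2)(s-7)) = (1/(s+2))·(1/(s-7)) = L{e^(-2t)}·L{e^(7t)}. So f(t) = e^(-2t)*e^(7t) = ∫₀ᵗ e^(-2τ)·e^(7(t-τ)) dτ

Final answer: ∫₀ᵗ e^(-2τ)·e^(7(t-τ)) dτ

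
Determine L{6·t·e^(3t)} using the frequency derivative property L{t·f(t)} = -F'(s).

L{e^(3t)} = 1/(s-3). By frequency derivative: L{t·e^(3t)} = -d/ds[1/(s-3)] = -(-1)/(s-3)² = 1/(s-3)². Then L{6·t·e^(3t)} = 6·1/(s-3)² = 6/(s-3)²

Final answer: 6/(s-3)²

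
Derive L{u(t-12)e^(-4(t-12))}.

u(t-a)f(t-a) with f(t)=e^(-4t). L{e^(-4t)} = 1/(s+4). By time shift: e^(-12s)/(s+4)

Final answer: e^(-12s)/(s+4)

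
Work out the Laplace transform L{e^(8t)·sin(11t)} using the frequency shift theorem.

Frequency shift: L{e^(at)f(t)} = F(s-a). L{e^(8t)·sin(11t)} = 11/((s-8)² + 121)

Final answer: 11/((s-8)² + 121)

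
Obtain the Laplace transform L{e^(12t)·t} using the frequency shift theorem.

L{e^(at)·t^n} = n!/(s-a)^(n+1), so L{e^(12t)·t} = 1/(s-12)^2

Final answer: 1/(s-12)^2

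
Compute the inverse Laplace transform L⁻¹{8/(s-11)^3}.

L⁻¹{n!/(s-a)^(n+1)} = t^n·e^(at) with n=2, a=11. So L⁻¹{2/(s-11)^3} = t^2·e^(11t), and L⁻¹{8/(s-11)^3} = (8/2)·t^2·e^(11t) = 4·t^2·e^(11t)

Final answer: 4·t^2·e^(11t)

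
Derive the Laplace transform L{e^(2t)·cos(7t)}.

L{e^(at)·cos(ωt)} = (s-a)/((s-a)² + ω²), so L{e^(2t)·cos(7t)} = (s-2)/((s-2)² + 49)

Final answer: (s-2)/((s-2)² + 49)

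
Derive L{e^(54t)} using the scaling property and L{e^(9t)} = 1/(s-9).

Using L{f(at)} = (1/a)F(s/a) with a=6 and f(t) = e^(9t): L{e^(54t)} = (1/6) · 1/((s/6)-9) = (1/6) · 6/(s-54) = 1/(s-54)

Final answer: 1/(s-54)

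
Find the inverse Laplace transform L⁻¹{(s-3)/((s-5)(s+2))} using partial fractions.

Using partial fractions, f(t) = (2e^(5t) + 5e^(-2t))/7

Final answer: (2e^(5t) + 5e^(-2t))/7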